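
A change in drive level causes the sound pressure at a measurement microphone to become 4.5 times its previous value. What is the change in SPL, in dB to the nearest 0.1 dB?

Sound pressure is an amplitude quantity: ΔL = 20·log₁₀(p₂/p₁).
20·log₁₀(4.5) = 13.1 dB.

13.1 dB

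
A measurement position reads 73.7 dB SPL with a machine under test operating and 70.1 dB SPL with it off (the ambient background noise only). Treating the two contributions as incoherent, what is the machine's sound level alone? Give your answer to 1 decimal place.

Remove the background by subtracting linear intensities:
L_src = 10·log₁₀(10^(73.7/10) − 10^(70.1/10)) = 10·log₁₀(13210000) = 71.2 dB SPL.

71.2 dB SPL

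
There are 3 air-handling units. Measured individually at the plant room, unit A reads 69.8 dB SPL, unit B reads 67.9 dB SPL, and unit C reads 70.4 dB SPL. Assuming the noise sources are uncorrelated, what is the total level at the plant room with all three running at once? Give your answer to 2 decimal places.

Add the sources as powers (linear), then convert back to dB:
L_total = 10·log₁₀(10^(69.8/10) + 10^(67.9/10) + 10^(70.4/10)) = 10·log₁₀(26680000) = 74.26 dB SPL.

74.26 dB SPL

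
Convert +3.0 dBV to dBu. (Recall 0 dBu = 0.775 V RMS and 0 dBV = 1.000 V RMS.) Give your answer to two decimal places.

+5.21 dBu

The offset between the scales is 20·log₁₀(0.775/1.000) = −2.214 dB.
So dBu = +3.0 + 2.214 = +5.21 dBu.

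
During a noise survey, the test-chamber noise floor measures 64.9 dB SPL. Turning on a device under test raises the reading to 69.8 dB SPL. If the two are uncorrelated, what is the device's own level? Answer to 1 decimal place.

68.1 dB SPL

Remove the background by subtracting linear intensities:
L_src = 10·log₁₀(10^(69.8/10) − 10^(64.9/10)) = 10·log₁₀(6460000) = 68.1 dB SPL.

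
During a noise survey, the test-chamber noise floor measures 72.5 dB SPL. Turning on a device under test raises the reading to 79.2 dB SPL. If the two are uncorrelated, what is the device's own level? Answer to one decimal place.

Subtract intensities: L_src = 10·log₁₀(10^(L_total/10) − 10^(L_bg/10)).
L_src = 10·log₁₀(10^(79.2/10) − 10^(72.5/10)) = 10·log₁₀(65390000) = 78.2 dB SPL.

78.2 dB SPL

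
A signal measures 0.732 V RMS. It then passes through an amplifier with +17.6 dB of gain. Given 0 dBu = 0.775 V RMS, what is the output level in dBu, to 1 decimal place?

Input level: 20·log₁₀(0.732/0.775) = -0.50 dBu.
Output: -0.50 + 17.6 = +17.1 dBu.

+17.1 dBu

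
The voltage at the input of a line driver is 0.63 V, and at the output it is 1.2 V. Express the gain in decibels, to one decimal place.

For a voltage ratio, dB = 20·log₁₀(V₂/V₁).
20·log₁₀(1.2/0.63) = 20·log₁₀(1.905) = 5.6 dB.

5.6 dB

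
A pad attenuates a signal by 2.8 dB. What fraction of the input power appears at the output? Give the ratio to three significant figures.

Power ratio = 10^(dB/10).
10^(-2.8/10) = 10^(-0.2800) = 0.525.

0.525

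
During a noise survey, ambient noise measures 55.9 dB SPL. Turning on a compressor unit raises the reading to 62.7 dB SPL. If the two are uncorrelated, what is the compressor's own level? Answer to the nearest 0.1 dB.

Remove the background by subtracting linear intensities:
L_src = 10·log₁₀(10^(62.7/10) − 10^(55.9/10)) = 10·log₁₀(1473000) = 61.7 dB SPL.

61.7 dB SPL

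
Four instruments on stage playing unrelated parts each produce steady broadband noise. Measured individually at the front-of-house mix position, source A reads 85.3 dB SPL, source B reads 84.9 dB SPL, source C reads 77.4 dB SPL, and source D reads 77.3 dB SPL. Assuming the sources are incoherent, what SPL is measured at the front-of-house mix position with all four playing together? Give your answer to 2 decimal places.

Add the sources as powers (linear), then convert back to dB:
L_total = 10·log₁₀(10^(85.3/10) + 10^(84.9/10) + 10^(77.4/10) + 10^(77.3/10)) = 10·log₁₀(756500000) = 88.79 dB SPL.

88.79 dB SPL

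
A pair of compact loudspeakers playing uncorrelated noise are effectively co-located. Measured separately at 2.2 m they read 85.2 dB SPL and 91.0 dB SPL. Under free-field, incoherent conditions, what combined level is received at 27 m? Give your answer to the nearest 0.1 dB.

Combined at 2.2 m: 10·log₁₀(10^(85.2/10)+10^(91.0/10)) = 92.01 dB SPL.
Then apply −20·log₁₀(27/2.2) = -21.78 dB → 70.2 dB SPL.

70.2 dB SPL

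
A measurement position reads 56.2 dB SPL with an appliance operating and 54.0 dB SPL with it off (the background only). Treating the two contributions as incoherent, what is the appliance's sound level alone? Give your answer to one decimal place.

52.2 dB SPL

Remove the background by subtracting linear intensities:
L_src = 10·log₁₀(10^(56.2/10) − 10^(54.0/10)) = 10·log₁₀(165700) = 52.2 dB SPL.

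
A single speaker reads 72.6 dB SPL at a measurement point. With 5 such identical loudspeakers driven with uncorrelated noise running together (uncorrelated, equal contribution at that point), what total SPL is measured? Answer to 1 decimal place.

5 equal incoherent sources raise the level by 10·log₁₀(5) = 6.99 dB.
L_total = 72.6 + 6.99 = 79.6 dB SPL.

79.6 dB SPL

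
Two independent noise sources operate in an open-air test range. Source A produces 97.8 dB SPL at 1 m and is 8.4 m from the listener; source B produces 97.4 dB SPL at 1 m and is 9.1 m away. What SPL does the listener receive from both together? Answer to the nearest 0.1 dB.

At the listener: L_A = 97.8 − 20·log₁₀(8.4) = 79.31 dB; L_B = 97.4 − 20·log₁₀(9.1) = 78.22 dB.
Combined: 10·log₁₀(10^(79.31/10)+10^(78.22/10)) = 81.8 dB SPL.

81.8 dB SPL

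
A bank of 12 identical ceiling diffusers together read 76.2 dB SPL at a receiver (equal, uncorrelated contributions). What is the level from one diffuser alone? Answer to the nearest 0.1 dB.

12 equal incoherent sources add 10·log₁₀(12) = 10.79 dB over one source.
L_one = 76.2 − 10.79 = 65.4 dB SPL.

65.4 dB SPL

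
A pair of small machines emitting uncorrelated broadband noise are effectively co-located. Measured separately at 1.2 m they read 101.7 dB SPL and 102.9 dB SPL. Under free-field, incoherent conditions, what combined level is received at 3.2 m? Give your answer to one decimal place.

Combined at 1.2 m: 10·log₁₀(10^(101.7/10)+10^(102.9/10)) = 105.35 dB SPL.
Then apply −20·log₁₀(3.2/1.2) = -8.52 dB → 96.8 dB SPL.

96.8 dB SPL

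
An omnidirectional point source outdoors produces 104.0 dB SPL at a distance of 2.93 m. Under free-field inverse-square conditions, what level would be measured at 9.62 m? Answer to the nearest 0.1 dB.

Free-field point source: level drops by 20·log₁₀ of the distance ratio.
ΔL = −20·log₁₀(9.62/2.93) = -10.33 dB, so L₂ = 104.0 + (-10.33) = 93.7 dB SPL.

93.7 dB SPL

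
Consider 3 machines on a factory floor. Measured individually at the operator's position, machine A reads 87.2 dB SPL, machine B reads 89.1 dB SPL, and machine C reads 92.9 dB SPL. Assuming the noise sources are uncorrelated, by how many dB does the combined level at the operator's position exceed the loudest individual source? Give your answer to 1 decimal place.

2.3 dB

Incoherent sources sum as intensities:
L_total = 10·log₁₀(10^(87.2/10) + 10^(89.1/10) + 10^(92.9/10)) = 95.17 dB SPL.
Excess over the loudest (92.9 dB): 95.17 − 92.9 = 2.3 dB.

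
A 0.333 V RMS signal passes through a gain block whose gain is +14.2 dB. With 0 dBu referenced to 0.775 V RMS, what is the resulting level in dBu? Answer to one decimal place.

+6.9 dBu

Input level: 20·log₁₀(0.333/0.775) = -7.34 dBu.
Output: -7.34 + 14.2 = +6.9 dBu.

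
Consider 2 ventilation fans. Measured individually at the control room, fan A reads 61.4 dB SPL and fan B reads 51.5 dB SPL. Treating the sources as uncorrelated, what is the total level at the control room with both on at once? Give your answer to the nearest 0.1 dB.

Incoherent sources sum as intensities:
L_total = 10·log₁₀(10^(61.4/10) + 10^(51.5/10)) = 10·log₁₀(1522000) = 61.8 dB SPL.

61.8 dB SPL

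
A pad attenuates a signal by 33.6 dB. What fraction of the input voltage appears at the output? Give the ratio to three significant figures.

0.0209

Voltage ratio = 10^(dB/20).
10^(-33.6/20) = 10^(-1.680) = 0.0209.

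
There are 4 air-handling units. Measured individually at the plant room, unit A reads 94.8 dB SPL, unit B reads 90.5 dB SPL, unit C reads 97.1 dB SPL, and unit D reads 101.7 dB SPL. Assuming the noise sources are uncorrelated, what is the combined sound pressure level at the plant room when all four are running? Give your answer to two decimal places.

Add the sources as powers (linear), then convert back to dB:
L_total = 10·log₁₀(10^(94.8/10) + 10^(90.5/10) + 10^(97.1/10) + 10^(101.7/10)) = 10·log₁₀(24062000000) = 103.81 dB SPL.

103.81 dB SPL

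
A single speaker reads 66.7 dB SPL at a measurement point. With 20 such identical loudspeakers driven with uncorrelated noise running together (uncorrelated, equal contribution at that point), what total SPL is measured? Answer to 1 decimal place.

79.7 dB SPL

20 equal incoherent sources raise the level by 10·log₁₀(20) = 13.01 dB.
L_total = 66.7 + 13.01 = 79.7 dB SPL.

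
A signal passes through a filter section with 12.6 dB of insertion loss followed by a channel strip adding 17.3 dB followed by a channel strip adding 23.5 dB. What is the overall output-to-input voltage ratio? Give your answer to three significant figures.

25.7

Net gain = (−12.6) + 17.3 + 23.5 = 28.2 dB.
Voltage ratio = 10^(28.2/20) = 25.7.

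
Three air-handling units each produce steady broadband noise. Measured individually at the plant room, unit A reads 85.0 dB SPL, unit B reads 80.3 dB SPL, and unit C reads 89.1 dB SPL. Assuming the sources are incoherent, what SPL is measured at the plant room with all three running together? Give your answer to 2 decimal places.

Uncorrelated sources add in intensity (power), not in dB.
L_total = 10·log₁₀(10^(85.0/10) + 10^(80.3/10) + 10^(89.1/10)) = 10·log₁₀(1236000000) = 90.92 dB SPL.

90.92 dB SPL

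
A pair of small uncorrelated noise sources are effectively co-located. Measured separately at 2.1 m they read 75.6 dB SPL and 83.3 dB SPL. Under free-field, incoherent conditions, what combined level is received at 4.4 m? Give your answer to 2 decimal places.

Combined at 2.1 m: 10·log₁₀(10^(75.6/10)+10^(83.3/10)) = 83.981 dB SPL.
Then apply −20·log₁₀(4.4/2.1) = -6.425 dB → 77.56 dB SPL.

77.56 dB SPL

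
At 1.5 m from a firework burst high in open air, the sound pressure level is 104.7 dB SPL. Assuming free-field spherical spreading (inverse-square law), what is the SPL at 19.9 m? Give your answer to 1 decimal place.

82.2 dB SPL

For a point source in a free field, ΔL = −20·log₁₀(d₂/d₁).
ΔL = −20·log₁₀(19.9/1.5) = -22.46 dB, so L₂ = 104.7 + (-22.46) = 82.2 dB SPL.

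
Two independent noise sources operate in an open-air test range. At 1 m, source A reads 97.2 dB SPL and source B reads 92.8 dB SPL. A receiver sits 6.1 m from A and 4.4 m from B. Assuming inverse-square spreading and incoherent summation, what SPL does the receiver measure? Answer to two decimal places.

At the listener: L_A = 97.2 − 20·log₁₀(6.1) = 81.493 dB; L_B = 92.8 − 20·log₁₀(4.4) = 79.931 dB.
Combined: 10·log₁₀(10^(81.493/10)+10^(79.931/10)) = 83.79 dB SPL.

83.79 dB SPL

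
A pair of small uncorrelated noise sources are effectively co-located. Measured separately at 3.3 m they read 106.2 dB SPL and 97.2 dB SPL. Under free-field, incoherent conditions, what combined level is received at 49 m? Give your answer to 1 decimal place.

83.3 dB SPL

Combined at 3.3 m: 10·log₁₀(10^(106.2/10)+10^(97.2/10)) = 106.71 dB SPL.
Then apply −20·log₁₀(49/3.3) = -23.43 dB → 83.3 dB SPL.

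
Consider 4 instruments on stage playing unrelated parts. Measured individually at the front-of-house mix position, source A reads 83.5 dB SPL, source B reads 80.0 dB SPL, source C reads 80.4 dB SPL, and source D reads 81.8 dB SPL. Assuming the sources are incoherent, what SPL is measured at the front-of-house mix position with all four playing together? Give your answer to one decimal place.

87.7 dB SPL

Incoherent sources sum as intensities:
L_total = 10·log₁₀(10^(83.5/10) + 10^(80.0/10) + 10^(80.4/10) + 10^(81.8/10)) = 10·log₁₀(584900000) = 87.7 dB SPL.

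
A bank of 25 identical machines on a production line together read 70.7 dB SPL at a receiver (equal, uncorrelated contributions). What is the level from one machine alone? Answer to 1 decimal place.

25 equal incoherent sources add 10·log₁₀(25) = 13.98 dB over one source.
L_one = 70.7 − 13.98 = 56.7 dB SPL.

56.7 dB SPL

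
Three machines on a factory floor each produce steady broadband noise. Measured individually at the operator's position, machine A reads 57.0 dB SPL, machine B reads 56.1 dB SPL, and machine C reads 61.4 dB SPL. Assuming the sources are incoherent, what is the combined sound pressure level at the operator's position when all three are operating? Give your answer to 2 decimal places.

63.60 dB SPL

Uncorrelated sources add in intensity (power), not in dB.
L_total = 10·log₁₀(10^(57.0/10) + 10^(56.1/10) + 10^(61.4/10)) = 10·log₁₀(2289000) = 63.60 dB SPL.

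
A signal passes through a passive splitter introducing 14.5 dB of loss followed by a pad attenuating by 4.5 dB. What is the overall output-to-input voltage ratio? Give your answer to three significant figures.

0.112

Net gain = (−14.5) + (−4.5) = -19.0 dB.
Voltage ratio = 10^(-19.0/20) = 0.112.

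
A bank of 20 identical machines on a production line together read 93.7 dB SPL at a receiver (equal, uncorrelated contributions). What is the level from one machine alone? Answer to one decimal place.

20 equal incoherent sources add 10·log₁₀(20) = 13.01 dB over one source.
L_one = 93.7 − 13.01 = 80.7 dB SPL.

80.7 dB SPL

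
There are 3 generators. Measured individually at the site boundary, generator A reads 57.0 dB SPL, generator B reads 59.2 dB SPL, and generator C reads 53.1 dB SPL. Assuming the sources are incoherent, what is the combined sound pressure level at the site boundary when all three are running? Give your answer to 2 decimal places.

Uncorrelated sources add in intensity (power), not in dB.
L_total = 10·log₁₀(10^(57.0/10) + 10^(59.2/10) + 10^(53.1/10)) = 10·log₁₀(1537000) = 61.87 dB SPL.

61.87 dB SPL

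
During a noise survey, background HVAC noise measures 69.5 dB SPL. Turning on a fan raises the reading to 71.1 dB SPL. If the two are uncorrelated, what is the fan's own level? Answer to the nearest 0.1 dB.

66.0 dB SPL

Background correction is a power subtraction:
L_src = 10·log₁₀(10^(71.1/10) − 10^(69.5/10)) = 10·log₁₀(3970000) = 66.0 dB SPL.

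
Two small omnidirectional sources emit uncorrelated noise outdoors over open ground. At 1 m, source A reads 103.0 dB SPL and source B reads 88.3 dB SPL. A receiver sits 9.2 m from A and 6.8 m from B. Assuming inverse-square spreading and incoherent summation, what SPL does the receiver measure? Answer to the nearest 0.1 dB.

84.0 dB SPL

At the listener: L_A = 103.0 − 20·log₁₀(9.2) = 83.72 dB; L_B = 88.3 − 20·log₁₀(6.8) = 71.65 dB.
Combined: 10·log₁₀(10^(83.72/10)+10^(71.65/10)) = 84.0 dB SPL.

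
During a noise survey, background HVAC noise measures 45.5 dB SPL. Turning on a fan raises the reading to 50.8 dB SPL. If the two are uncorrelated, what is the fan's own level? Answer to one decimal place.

Background correction is a power subtraction:
L_src = 10·log₁₀(10^(50.8/10) − 10^(45.5/10)) = 10·log₁₀(84750) = 49.3 dB SPL.

49.3 dB SPL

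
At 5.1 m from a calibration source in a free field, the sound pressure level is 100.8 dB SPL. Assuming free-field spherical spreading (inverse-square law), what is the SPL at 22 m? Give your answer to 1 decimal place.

Inverse-square spreading gives ΔL = −20·log₁₀(d₂/d₁).
ΔL = −20·log₁₀(22/5.1) = -12.70 dB, so L₂ = 100.8 + (-12.70) = 88.1 dB SPL.

88.1 dB SPL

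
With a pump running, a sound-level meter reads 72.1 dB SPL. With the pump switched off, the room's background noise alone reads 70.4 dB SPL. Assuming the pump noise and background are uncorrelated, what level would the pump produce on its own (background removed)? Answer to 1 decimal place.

67.2 dB SPL

Background correction is a power subtraction:
L_src = 10·log₁₀(10^(72.1/10) − 10^(70.4/10)) = 10·log₁₀(5253000) = 67.2 dB SPL.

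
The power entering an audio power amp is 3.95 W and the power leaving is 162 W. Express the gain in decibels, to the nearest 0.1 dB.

Power is a power quantity, so gain = 10·log₁₀(P_out/P_in).
10·log₁₀(162/3.95) = 10·log₁₀(41.01) = 16.1 dB.

16.1 dB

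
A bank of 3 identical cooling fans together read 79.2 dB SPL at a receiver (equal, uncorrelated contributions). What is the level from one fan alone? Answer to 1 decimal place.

74.4 dB SPL

3 equal incoherent sources add 10·log₁₀(3) = 4.77 dB over one source.
L_one = 79.2 − 4.77 = 74.4 dB SPL.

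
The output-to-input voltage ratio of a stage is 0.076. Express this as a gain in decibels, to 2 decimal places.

-22.38 dB

Voltage is an amplitude quantity, so gain = 20·log₁₀(V_out/V_in).
20·log₁₀(0.076) = -22.38 dB.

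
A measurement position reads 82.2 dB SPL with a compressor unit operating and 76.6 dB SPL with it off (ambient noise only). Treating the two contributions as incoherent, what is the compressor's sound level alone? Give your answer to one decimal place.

80.8 dB SPL

Background correction is a power subtraction:
L_src = 10·log₁₀(10^(82.2/10) − 10^(76.6/10)) = 10·log₁₀(120200000) = 80.8 dB SPL.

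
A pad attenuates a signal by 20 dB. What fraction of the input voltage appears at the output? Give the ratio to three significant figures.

Voltage ratio = 10^(dB/20).
10^(-20/20) = 10^(-1.000) = 0.100.

0.100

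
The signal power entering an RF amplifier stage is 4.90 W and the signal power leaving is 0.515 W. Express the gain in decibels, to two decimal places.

Power ratio → dB uses the 10·log₁₀ form:
10·log₁₀(0.515/4.90) = 10·log₁₀(0.1051) = -9.78 dB.

-9.78 dB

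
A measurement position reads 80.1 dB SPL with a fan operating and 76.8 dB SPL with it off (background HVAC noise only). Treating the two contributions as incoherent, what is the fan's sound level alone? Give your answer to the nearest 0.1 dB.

77.4 dB SPL

Background correction is a power subtraction:
L_src = 10·log₁₀(10^(80.1/10) − 10^(76.8/10)) = 10·log₁₀(54470000) = 77.4 dB SPL.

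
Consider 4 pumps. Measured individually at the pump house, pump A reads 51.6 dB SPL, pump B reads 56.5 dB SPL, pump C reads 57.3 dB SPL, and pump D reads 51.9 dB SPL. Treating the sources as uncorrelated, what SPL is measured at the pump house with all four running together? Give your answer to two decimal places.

Add the sources as powers (linear), then convert back to dB:
L_total = 10·log₁₀(10^(51.6/10) + 10^(56.5/10) + 10^(57.3/10) + 10^(51.9/10)) = 10·log₁₀(1283000) = 61.08 dB SPL.

61.08 dB SPL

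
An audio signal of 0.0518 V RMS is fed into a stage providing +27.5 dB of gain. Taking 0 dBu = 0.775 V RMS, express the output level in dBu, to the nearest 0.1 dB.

Input level: 20·log₁₀(0.0518/0.775) = -23.50 dBu.
Output: -23.50 + 27.5 = +4.0 dBu.

+4.0 dBu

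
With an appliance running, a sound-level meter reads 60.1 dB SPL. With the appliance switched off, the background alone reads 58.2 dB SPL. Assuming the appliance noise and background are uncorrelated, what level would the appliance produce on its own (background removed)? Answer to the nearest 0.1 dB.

Remove the background by subtracting linear intensities:
L_src = 10·log₁₀(10^(60.1/10) − 10^(58.2/10)) = 10·log₁₀(362600) = 55.6 dB SPL.

55.6 dB SPL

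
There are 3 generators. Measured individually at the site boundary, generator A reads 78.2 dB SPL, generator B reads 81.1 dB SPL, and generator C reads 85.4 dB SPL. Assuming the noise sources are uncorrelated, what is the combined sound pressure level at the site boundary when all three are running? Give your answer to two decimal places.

Add the sources as powers (linear), then convert back to dB:
L_total = 10·log₁₀(10^(78.2/10) + 10^(81.1/10) + 10^(85.4/10)) = 10·log₁₀(541600000) = 87.34 dB SPL.

87.34 dB SPL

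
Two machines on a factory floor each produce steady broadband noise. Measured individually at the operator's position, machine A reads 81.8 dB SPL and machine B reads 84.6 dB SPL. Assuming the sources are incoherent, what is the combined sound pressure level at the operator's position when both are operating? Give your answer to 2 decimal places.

86.43 dB SPL

Incoherent sources sum as intensities:
L_total = 10·log₁₀(10^(81.8/10) + 10^(84.6/10)) = 10·log₁₀(439800000) = 86.43 dB SPL.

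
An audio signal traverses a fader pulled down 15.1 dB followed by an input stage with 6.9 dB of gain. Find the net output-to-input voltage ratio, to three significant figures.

0.389

Net gain = (−15.1) + 6.9 = -8.2 dB.
Voltage ratio = 10^(-8.2/20) = 0.389.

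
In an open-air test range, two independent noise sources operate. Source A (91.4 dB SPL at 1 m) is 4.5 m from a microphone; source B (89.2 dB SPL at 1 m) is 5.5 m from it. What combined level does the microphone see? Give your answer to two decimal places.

At the listener: L_A = 91.4 − 20·log₁₀(4.5) = 78.336 dB; L_B = 89.2 − 20·log₁₀(5.5) = 74.393 dB.
Combined: 10·log₁₀(10^(78.336/10)+10^(74.393/10)) = 79.81 dB SPL.

79.81 dB SPL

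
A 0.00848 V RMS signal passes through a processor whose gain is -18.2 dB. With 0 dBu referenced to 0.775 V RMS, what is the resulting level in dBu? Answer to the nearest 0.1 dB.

Input level: 20·log₁₀(0.00848/0.775) = -39.22 dBu.
Output: -39.22 − 18.2 = -57.4 dBu.

-57.4 dBu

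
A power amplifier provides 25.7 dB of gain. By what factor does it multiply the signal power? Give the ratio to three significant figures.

372

Power ratio = 10^(dB/10).
10^(25.7/10) = 10^(2.570) = 372.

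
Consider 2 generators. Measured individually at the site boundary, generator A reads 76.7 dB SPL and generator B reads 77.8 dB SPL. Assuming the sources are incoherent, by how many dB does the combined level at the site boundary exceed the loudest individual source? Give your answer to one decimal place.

Uncorrelated sources add in intensity (power), not in dB.
L_total = 10·log₁₀(10^(76.7/10) + 10^(77.8/10)) = 80.30 dB SPL.
Excess over the loudest (77.8 dB): 80.30 − 77.8 = 2.5 dB.

2.5 dB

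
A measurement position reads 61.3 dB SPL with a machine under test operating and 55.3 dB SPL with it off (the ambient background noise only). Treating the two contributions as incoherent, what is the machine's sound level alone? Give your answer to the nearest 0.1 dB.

60.0 dB SPL

Background correction is a power subtraction:
L_src = 10·log₁₀(10^(61.3/10) − 10^(55.3/10)) = 10·log₁₀(1010000) = 60.0 dB SPL.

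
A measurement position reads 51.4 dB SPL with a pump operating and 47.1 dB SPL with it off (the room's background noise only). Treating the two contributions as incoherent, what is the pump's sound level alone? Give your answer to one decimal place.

49.4 dB SPL

Background correction is a power subtraction:
L_src = 10·log₁₀(10^(51.4/10) − 10^(47.1/10)) = 10·log₁₀(86750) = 49.4 dB SPL.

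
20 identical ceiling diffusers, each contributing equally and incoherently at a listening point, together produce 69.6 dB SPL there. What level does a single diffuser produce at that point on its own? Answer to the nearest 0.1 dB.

20 equal incoherent sources add 10·log₁₀(20) = 13.01 dB over one source.
L_one = 69.6 − 13.01 = 56.6 dB SPL.

56.6 dB SPL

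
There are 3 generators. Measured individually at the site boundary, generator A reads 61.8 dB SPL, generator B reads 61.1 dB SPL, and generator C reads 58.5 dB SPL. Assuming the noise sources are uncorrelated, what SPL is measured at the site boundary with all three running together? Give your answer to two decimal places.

Incoherent sources sum as intensities:
L_total = 10·log₁₀(10^(61.8/10) + 10^(61.1/10) + 10^(58.5/10)) = 10·log₁₀(3510000) = 65.45 dB SPL.

65.45 dB SPL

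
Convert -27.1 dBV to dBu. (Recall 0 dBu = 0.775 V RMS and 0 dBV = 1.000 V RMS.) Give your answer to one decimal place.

-24.9 dBu

The offset between the scales is 20·log₁₀(0.775/1.000) = −2.214 dB.
So dBu = -27.1 + 2.214 = -24.9 dBu.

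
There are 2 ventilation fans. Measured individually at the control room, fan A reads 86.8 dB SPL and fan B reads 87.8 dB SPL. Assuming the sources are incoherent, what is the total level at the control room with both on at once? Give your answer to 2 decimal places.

90.34 dB SPL

Incoherent sources sum as intensities:
L_total = 10·log₁₀(10^(86.8/10) + 10^(87.8/10)) = 10·log₁₀(1081000000) = 90.34 dB SPL.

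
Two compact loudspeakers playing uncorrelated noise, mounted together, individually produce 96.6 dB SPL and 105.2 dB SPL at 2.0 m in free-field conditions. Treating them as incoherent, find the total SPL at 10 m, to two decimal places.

Combined at 2.0 m: 10·log₁₀(10^(96.6/10)+10^(105.2/10)) = 105.762 dB SPL.
Then apply −20·log₁₀(10/2.0) = -13.979 dB → 91.78 dB SPL.

91.78 dB SPL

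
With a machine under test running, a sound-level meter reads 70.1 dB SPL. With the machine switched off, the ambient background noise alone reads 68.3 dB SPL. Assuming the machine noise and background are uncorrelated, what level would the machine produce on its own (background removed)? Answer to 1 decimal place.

65.4 dB SPL

Remove the background by subtracting linear intensities:
L_src = 10·log₁₀(10^(70.1/10) − 10^(68.3/10)) = 10·log₁₀(3472000) = 65.4 dB SPL.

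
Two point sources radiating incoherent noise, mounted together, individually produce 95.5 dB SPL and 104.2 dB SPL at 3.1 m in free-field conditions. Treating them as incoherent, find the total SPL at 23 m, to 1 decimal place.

87.3 dB SPL

Combined at 3.1 m: 10·log₁₀(10^(95.5/10)+10^(104.2/10)) = 104.75 dB SPL.
Then apply −20·log₁₀(23/3.1) = -17.41 dB → 87.3 dB SPL.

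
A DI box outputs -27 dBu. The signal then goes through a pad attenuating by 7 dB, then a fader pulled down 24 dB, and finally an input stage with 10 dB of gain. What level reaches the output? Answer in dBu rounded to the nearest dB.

-48 dBu

In dB, series stages simply add:
-27 − 7 − 24 + 10 = -48 dBu.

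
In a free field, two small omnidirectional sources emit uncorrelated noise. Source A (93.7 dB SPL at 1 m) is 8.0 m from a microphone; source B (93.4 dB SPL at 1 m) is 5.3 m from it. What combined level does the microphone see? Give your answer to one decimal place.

At the listener: L_A = 93.7 − 20·log₁₀(8.0) = 75.64 dB; L_B = 93.4 − 20·log₁₀(5.3) = 78.91 dB.
Combined: 10·log₁₀(10^(75.64/10)+10^(78.91/10)) = 80.6 dB SPL.

80.6 dB SPL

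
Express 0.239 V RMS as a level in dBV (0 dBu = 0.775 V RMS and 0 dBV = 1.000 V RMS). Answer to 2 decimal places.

dBV = 20·log₁₀(V / 1.000 V).
20·log₁₀(0.239/1.000) = -12.43 dBV.

-12.43 dBV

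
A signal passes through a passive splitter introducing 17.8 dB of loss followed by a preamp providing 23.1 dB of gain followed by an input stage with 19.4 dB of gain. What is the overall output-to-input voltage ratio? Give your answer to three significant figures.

Net gain = (−17.8) + 23.1 + 19.4 = 24.7 dB.
Voltage ratio = 10^(24.7/20) = 17.2.

17.2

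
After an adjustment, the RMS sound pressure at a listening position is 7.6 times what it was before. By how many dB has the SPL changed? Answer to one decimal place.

Sound pressure is an amplitude quantity: ΔL = 20·log₁₀(p₂/p₁).
20·log₁₀(7.6) = 17.6 dB.

17.6 dB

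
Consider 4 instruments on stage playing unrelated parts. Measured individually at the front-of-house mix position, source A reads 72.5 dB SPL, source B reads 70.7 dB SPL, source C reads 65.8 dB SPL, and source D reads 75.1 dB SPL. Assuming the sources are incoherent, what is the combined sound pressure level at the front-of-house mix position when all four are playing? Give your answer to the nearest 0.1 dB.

78.2 dB SPL

Uncorrelated sources add in intensity (power), not in dB.
L_total = 10·log₁₀(10^(72.5/10) + 10^(70.7/10) + 10^(65.8/10) + 10^(75.1/10)) = 10·log₁₀(65690000) = 78.2 dB SPL.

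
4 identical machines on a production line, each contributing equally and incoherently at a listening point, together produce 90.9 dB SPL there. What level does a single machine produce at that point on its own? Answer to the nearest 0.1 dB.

4 equal incoherent sources add 10·log₁₀(4) = 6.02 dB over one source.
L_one = 90.9 − 6.02 = 84.9 dB SPL.

84.9 dB SPL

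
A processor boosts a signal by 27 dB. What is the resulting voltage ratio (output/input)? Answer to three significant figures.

22.4

Voltage ratio = 10^(dB/20).
10^(27/20) = 10^(1.350) = 22.4.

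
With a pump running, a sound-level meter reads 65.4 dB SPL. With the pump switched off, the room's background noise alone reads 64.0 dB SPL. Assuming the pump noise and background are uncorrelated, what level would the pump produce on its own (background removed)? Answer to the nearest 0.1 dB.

Subtract intensities: L_src = 10·log₁₀(10^(L_total/10) − 10^(L_bg/10)).
L_src = 10·log₁₀(10^(65.4/10) − 10^(64.0/10)) = 10·log₁₀(955500) = 59.8 dB SPL.

59.8 dB SPL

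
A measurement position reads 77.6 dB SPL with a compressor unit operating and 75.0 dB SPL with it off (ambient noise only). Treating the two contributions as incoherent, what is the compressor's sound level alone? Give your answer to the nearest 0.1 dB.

Background correction is a power subtraction:
L_src = 10·log₁₀(10^(77.6/10) − 10^(75.0/10)) = 10·log₁₀(25920000) = 74.1 dB SPL.

74.1 dB SPL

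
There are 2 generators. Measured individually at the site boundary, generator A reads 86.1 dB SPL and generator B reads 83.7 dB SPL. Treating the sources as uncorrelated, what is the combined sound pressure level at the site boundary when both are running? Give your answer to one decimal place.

Add the sources as powers (linear), then convert back to dB:
L_total = 10·log₁₀(10^(86.1/10) + 10^(83.7/10)) = 10·log₁₀(641800000) = 88.1 dB SPL.

88.1 dB SPL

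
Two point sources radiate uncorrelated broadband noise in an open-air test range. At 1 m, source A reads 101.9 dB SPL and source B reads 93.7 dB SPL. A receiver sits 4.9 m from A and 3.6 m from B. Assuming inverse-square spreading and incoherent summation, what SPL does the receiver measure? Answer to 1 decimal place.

89.2 dB SPL

At the listener: L_A = 101.9 − 20·log₁₀(4.9) = 88.10 dB; L_B = 93.7 − 20·log₁₀(3.6) = 82.57 dB.
Combined: 10·log₁₀(10^(88.10/10)+10^(82.57/10)) = 89.2 dB SPL.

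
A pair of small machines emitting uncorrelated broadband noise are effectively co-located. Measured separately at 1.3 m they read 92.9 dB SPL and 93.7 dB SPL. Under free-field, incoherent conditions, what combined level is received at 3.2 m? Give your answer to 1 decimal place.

Combined at 1.3 m: 10·log₁₀(10^(92.9/10)+10^(93.7/10)) = 96.33 dB SPL.
Then apply −20·log₁₀(3.2/1.3) = -7.82 dB → 88.5 dB SPL.

88.5 dB SPL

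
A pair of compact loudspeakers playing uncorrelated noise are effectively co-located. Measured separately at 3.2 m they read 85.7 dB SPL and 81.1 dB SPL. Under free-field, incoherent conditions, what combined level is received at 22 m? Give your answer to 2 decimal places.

70.25 dB SPL

Combined at 3.2 m: 10·log₁₀(10^(85.7/10)+10^(81.1/10)) = 86.993 dB SPL.
Then apply −20·log₁₀(22/3.2) = -16.745 dB → 70.25 dB SPL.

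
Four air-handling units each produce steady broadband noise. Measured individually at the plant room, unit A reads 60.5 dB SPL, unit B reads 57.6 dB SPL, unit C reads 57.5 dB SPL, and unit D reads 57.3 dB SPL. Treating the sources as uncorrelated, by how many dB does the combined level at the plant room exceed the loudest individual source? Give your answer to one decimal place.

Add the sources as powers (linear), then convert back to dB:
L_total = 10·log₁₀(10^(60.5/10) + 10^(57.6/10) + 10^(57.5/10) + 10^(57.3/10)) = 64.47 dB SPL.
Excess over the loudest (60.5 dB): 64.47 − 60.5 = 4.0 dB.

4.0 dB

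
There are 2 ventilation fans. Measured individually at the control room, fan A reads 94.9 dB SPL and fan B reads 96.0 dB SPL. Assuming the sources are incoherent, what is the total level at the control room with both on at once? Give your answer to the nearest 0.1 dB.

98.5 dB SPL

Add the sources as powers (linear), then convert back to dB:
L_total = 10·log₁₀(10^(94.9/10) + 10^(96.0/10)) = 10·log₁₀(7071000000) = 98.5 dB SPL.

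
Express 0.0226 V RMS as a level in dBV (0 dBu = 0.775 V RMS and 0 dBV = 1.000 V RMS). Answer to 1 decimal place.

dBV = 20·log₁₀(V / 1.000 V).
20·log₁₀(0.0226/1.000) = -32.9 dBV.

-32.9 dBV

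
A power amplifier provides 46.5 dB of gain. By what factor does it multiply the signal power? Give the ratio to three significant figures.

44700

Power ratio = 10^(dB/10).
10^(46.5/10) = 10^(4.650) = 44700.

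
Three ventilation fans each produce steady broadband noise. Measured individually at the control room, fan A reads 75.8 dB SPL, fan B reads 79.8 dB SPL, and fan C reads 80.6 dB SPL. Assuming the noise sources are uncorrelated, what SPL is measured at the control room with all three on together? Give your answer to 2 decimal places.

Add the sources as powers (linear), then convert back to dB:
L_total = 10·log₁₀(10^(75.8/10) + 10^(79.8/10) + 10^(80.6/10)) = 10·log₁₀(248300000) = 83.95 dB SPL.

83.95 dB SPL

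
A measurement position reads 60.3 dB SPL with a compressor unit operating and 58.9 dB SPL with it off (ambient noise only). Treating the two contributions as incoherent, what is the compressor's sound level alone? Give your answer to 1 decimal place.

54.7 dB SPL

Background correction is a power subtraction:
L_src = 10·log₁₀(10^(60.3/10) − 10^(58.9/10)) = 10·log₁₀(295300) = 54.7 dB SPL.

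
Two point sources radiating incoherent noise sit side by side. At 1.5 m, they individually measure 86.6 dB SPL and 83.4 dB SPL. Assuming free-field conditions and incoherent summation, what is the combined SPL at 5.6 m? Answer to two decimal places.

Combined at 1.5 m: 10·log₁₀(10^(86.6/10)+10^(83.4/10)) = 88.299 dB SPL.
Then apply −20·log₁₀(5.6/1.5) = -11.442 dB → 76.86 dB SPL.

76.86 dB SPL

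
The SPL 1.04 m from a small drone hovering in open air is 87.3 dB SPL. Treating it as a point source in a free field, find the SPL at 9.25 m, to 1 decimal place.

68.3 dB SPL

For a point source in a free field, ΔL = −20·log₁₀(d₂/d₁).
ΔL = −20·log₁₀(9.25/1.04) = -18.98 dB, so L₂ = 87.3 + (-18.98) = 68.3 dB SPL.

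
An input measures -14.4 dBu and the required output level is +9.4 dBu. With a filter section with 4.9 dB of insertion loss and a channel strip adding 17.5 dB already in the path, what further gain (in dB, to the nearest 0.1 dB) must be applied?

11.2 dB

The required make-up gain is the shortfall in the dB sum.
G = +9.4 − (-14.4) + 4.9 − 17.5 = 11.2 dB.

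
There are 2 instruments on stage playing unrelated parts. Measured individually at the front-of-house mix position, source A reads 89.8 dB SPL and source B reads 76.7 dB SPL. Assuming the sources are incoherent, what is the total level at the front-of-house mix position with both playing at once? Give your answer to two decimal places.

Uncorrelated sources add in intensity (power), not in dB.
L_total = 10·log₁₀(10^(89.8/10) + 10^(76.7/10)) = 10·log₁₀(1002000000) = 90.01 dB SPL.

90.01 dB SPL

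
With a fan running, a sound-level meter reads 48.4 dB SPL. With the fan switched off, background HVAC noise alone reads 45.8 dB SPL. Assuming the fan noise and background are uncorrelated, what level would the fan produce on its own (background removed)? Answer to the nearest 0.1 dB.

44.9 dB SPL

Subtract intensities: L_src = 10·log₁₀(10^(L_total/10) − 10^(L_bg/10)).
L_src = 10·log₁₀(10^(48.4/10) − 10^(45.8/10)) = 10·log₁₀(31160) = 44.9 dB SPL.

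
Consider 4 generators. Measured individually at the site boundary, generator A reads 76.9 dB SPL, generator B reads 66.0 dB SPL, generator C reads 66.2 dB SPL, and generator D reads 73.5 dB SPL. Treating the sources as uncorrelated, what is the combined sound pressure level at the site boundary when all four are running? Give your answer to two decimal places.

79.00 dB SPL

Incoherent sources sum as intensities:
L_total = 10·log₁₀(10^(76.9/10) + 10^(66.0/10) + 10^(66.2/10) + 10^(73.5/10)) = 10·log₁₀(79510000) = 79.00 dB SPL.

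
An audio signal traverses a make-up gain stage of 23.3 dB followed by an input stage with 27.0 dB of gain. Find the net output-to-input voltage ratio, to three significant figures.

327

Net gain = 23.3 + 27.0 = 50.3 dB.
Voltage ratio = 10^(50.3/20) = 327.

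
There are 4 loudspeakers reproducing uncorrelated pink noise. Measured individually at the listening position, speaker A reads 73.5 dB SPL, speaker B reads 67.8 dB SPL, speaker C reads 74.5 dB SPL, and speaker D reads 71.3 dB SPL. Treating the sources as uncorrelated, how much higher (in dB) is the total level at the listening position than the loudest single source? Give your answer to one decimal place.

4.0 dB

Incoherent sources sum as intensities:
L_total = 10·log₁₀(10^(73.5/10) + 10^(67.8/10) + 10^(74.5/10) + 10^(71.3/10)) = 78.46 dB SPL.
Excess over the loudest (74.5 dB): 78.46 − 74.5 = 4.0 dB.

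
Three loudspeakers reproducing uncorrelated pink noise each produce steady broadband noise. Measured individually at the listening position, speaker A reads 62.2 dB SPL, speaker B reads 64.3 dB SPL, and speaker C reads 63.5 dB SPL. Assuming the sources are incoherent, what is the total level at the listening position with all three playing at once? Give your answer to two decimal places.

Incoherent sources sum as intensities:
L_total = 10·log₁₀(10^(62.2/10) + 10^(64.3/10) + 10^(63.5/10)) = 10·log₁₀(6590000) = 68.19 dB SPL.

68.19 dB SPL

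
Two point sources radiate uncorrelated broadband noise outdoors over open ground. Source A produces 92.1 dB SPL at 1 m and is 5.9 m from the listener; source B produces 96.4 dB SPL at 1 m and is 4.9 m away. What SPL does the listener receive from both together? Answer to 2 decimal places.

83.59 dB SPL

At the listener: L_A = 92.1 − 20·log₁₀(5.9) = 76.683 dB; L_B = 96.4 − 20·log₁₀(4.9) = 82.596 dB.
Combined: 10·log₁₀(10^(76.683/10)+10^(82.596/10)) = 83.59 dB SPL.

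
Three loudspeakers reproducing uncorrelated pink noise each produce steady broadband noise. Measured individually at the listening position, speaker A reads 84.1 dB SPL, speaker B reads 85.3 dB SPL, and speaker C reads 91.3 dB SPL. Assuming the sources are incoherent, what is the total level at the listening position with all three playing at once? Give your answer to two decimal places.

92.89 dB SPL

Incoherent sources sum as intensities:
L_total = 10·log₁₀(10^(84.1/10) + 10^(85.3/10) + 10^(91.3/10)) = 10·log₁₀(1945000000) = 92.89 dB SPL.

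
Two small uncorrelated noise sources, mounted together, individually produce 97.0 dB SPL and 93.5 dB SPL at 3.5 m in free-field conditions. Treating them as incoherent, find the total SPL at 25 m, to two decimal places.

Combined at 3.5 m: 10·log₁₀(10^(97.0/10)+10^(93.5/10)) = 98.604 dB SPL.
Then apply −20·log₁₀(25/3.5) = -17.077 dB → 81.53 dB SPL.

81.53 dB SPL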